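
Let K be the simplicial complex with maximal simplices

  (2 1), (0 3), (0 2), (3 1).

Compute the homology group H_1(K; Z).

H_1 ≅ Z.

Take the total order 0 < 1 < 2 < 3 on the vertex set. Then K (dimension 1) consists of the simplices:

  0-simplices (4): [0], [1], [2], [3]
  1-simplices (4): [0,2], [0,3], [1,2], [1,3]

giving chain groups C_0 ≅ Z^4, C_1 ≅ Z^4.

∂_1: C_1 → C_0 is given by ∂[p,q] = [q] − [p]. For instance
  ∂[0,2] = [2] − [0].
The 4×4 boundary matrix has rank 3 and Smith normal form diag(1,1,1).

Reading off H_k = ker ∂_k / im ∂_{k+1}:

  H_1: rank ker ∂_1 − rank ∂_2 = (4 − 3) − 0 = 1, and there is no ∂_2, so H_1 = Z.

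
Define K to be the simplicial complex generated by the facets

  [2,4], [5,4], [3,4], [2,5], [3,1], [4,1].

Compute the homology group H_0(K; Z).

Take the total order 1 < 2 < 3 < 4 < 5 on the vertex set. Then K (dimension 1) consists of the simplices:

  0-simplices (5): [1], [2], [3], [4], [5]
  1-simplices (6): [1,3], [1,4], [2,4], [2,5], [3,4], [4,5]

Hence C_0 ≅ Z^5, C_1 ≅ Z^6.

Boundary ∂_1: C_1 → C_0 is given by ∂[p,q] = [q] − [p].
The 5×6 boundary matrix has rank 4 and Smith normal form diag(1,1,1,1).

From H_k ≅ ker(∂_k) / im(∂_{k+1}) we obtain:

  H_0: rank C_0 − rank ∂_1 = 5 − 4 = 1, and the invariant factors of ∂_1 are all 1, so H_0 = Z.

H_0 ≅ Z.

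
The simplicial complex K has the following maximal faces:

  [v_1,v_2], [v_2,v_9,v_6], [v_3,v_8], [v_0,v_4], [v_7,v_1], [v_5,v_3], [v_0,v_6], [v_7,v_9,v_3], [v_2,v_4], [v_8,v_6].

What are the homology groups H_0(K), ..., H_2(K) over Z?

H_0 = Z,  H_1 = Z^3,  H_2 = 0.

Order the vertices as v_0 < v_1 < v_2 < v_3 < v_4 < v_5 < v_6 < v_7 < v_8 < v_9. Listing each simplex with vertices in this order, K has dimension 2 with simplices:

  0-simplices (10): [v_0], [v_1], [v_2], [v_3], [v_4], [v_5], [v_6], [v_7], [v_8], [v_9]
  1-simplices (14): [v_0,v_4], [v_0,v_6], [v_1,v_2], [v_1,v_7], [v_2,v_4], [v_2,v_6], [v_2,v_9], [v_3,v_5], [v_3,v_7], [v_3,v_8], [v_3,v_9], [v_6,v_8], [v_6,v_9], [v_7,v_9]
  2-simplices (2): [v_2,v_6,v_9], [v_3,v_7,v_9]

so the chain groups are C_0 ≅ Z^10, C_1 ≅ Z^14, C_2 ≅ Z^2.

Boundary ∂_1: C_1 → C_0 maps an edge to its endpoints' difference, ∂[p,q] = q − p. For instance
  ∂[v_2,v_4] = [v_4] − [v_2].
The resulting 10×14 matrix has rank 9, and its Smith normal form has invariant factors (1,1,1,1,1,1,1,1,1).

∂_2: C_2 → C_1 sends each 2-simplex [p,q,r] to [q,r] − [p,r] + [p,q]. For instance
  ∂[v_3,v_7,v_9] = [v_7,v_9] − [v_3,v_9] + [v_3,v_7],
  ∂[v_2,v_6,v_9] = [v_6,v_9] − [v_2,v_9] + [v_2,v_6].
As a 14×2 matrix over Z this has rank 2, with invariant factors (1,1).

Computing H_k = (kernel of ∂_k) / (image of ∂_{k+1}):

  H_0: rank C_0 − rank ∂_1 = 10 − 9 = 1, and the invariant factors of ∂_1 are all 1, so H_0 = Z.
  H_1: rank ker ∂_1 − rank ∂_2 = (14 − 9) − 2 = 3, and the invariant factors of ∂_2 are all 1, so H_1 = Z^3.
  H_2: rank ker ∂_2 − rank ∂_3 = (2 − 2) − 0 = 0, and there is no ∂_3, so H_2 = 0.

As a check, the Euler characteristic is 10 − 14 + 2 = -2, which agrees with 1 − 3 + 0 = -2.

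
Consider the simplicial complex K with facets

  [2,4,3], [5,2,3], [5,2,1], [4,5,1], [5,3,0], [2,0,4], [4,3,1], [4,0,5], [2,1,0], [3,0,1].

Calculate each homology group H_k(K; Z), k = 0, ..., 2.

H_0 ≅ Z,  H_1 ≅ Z/2Z,  H_2 = 0.

Order the vertices as 0 < 1 < 2 < 3 < 4 < 5. Listing each simplex with vertices in this order, K has dimension 2 with simplices:

  0-simplices (6): [0], [1], [2], [3], [4], [5]
  1-simplices (15): [0,1], [0,2], [0,3], [0,4], [0,5], [1,2], [1,3], [1,4], [1,5], [2,3], [2,4], [2,5], [3,4], [3,5], [4,5]
  2-simplices (10): [0,1,2], [0,1,3], [0,2,4], [0,3,5], [0,4,5], [1,2,5], [1,3,4], [1,4,5], [2,3,4], [2,3,5]

Hence C_0 ≅ Z^6, C_1 ≅ Z^15, C_2 ≅ Z^10.

∂_1: C_1 → C_0 maps an edge to its endpoints' difference, ∂[p,q] = q − p. For instance
  ∂[3,4] = [4] − [3].
As a 6×15 matrix over Z this has rank 5, with invariant factors (1,1,1,1,1).

The boundary map ∂_2: C_2 → C_1 acts by ∂[p,q,r] = [q,r] − [p,r] + [p,q]. For instance
  ∂[0,3,5] = [3,5] − [0,5] + [0,3],
  ∂[1,2,5] = [2,5] − [1,5] + [1,2].
The 15×10 boundary matrix has rank 10 and Smith normal form diag(1,1,1,1,1,1,1,1,1,2).

Reading off H_k = ker ∂_k / im ∂_{k+1}:

  H_0: rank C_0 − rank ∂_1 = 6 − 5 = 1, and the invariant factors of ∂_1 are all 1, so H_0 = Z.
  H_1: rank ker ∂_1 − rank ∂_2 = (15 − 5) − 10 = 0, and ∂_2 has invariant factor 2 > 1, so H_1 = Z/2Z.
  H_2: rank ker ∂_2 − rank ∂_3 = (10 − 10) − 0 = 0, and there is no ∂_3, so H_2 = 0.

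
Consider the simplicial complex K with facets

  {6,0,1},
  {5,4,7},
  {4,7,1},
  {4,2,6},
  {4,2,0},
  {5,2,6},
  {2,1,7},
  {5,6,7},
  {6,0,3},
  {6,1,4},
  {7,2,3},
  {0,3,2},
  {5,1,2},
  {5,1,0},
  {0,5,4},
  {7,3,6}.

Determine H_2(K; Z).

K has 8 vertices, 24 edges, 16 triangles.
rank ∂_2 = 15, rank ∂_3 = 0 ⇒ b_2 = 16 − 15 − 0 = 1. So H_2 = Z.

H_2 = Z.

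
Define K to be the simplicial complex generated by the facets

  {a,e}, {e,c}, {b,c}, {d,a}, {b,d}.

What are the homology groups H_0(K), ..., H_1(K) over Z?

H_0 ≅ Z,  H_1 ≅ Z.

Fix the vertex order a < b < c < d < e and write every simplex with vertices in increasing order. Then dim K = 1 and the simplices of K are:

  0-simplices (5): a, b, c, d, e
  1-simplices (5): ad, ae, bc, bd, ce

so the chain groups are C_0 ≅ Z^5, C_1 ≅ Z^5.

Boundary ∂_1: C_1 → C_0 is given by ∂[p,q] = [q] − [p].
This gives a 5×5 integer matrix of rank 4; reducing to Smith normal form yields diagonal entries (1,1,1,1).

Now H_k = ker ∂_k / im ∂_{k+1}, so:

  H_0: rank C_0 − rank ∂_1 = 5 − 4 = 1, and the invariant factors of ∂_1 are all 1, so H_0 ≅ Z.
  H_1: rank ker ∂_1 − rank ∂_2 = (5 − 4) − 0 = 1, and there is no ∂_2, so H_1 ≅ Z.

As a check, the Euler characteristic is 5 − 5 = 0, which agrees with 1 − 1 = 0.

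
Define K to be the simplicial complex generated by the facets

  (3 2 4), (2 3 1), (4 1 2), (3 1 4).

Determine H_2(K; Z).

H_2 = Z.

K has 4 vertices, 6 edges, 4 triangles.
rank ∂_2 = 3, rank ∂_3 = 0 ⇒ b_2 = 4 − 3 − 0 = 1. So H_2 = Z.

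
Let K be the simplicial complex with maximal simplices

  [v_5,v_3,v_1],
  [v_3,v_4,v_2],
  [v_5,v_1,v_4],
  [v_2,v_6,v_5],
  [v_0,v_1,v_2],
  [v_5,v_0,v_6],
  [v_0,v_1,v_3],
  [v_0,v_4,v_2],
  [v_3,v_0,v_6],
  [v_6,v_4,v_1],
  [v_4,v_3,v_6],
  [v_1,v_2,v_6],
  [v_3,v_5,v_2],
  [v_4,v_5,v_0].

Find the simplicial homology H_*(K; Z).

H_0 = Z,  H_1 = Z^2,  H_2 = Z.

Take the total order v_0 < v_1 < v_2 < v_3 < v_4 < v_5 < v_6 on the vertex set. Then K (dimension 2) consists of the simplices:

  0-simplices (7): [v_0], [v_1], [v_2], [v_3], [v_4], [v_5], [v_6]
  1-simplices (21): (21 of them)
  2-simplices (14): (14 of them)

so the chain groups are C_0 ≅ Z^7, C_1 ≅ Z^21, C_2 ≅ Z^14.

∂_1: C_1 → C_0 maps an edge to its endpoints' difference, ∂[p,q] = q − p.
As a 7×21 matrix over Z this has rank 6, with invariant factors (1,1,1,1,1,1).

Boundary ∂_2: C_2 → C_1 acts by ∂[p,q,r] = [q,r] − [p,r] + [p,q]. For instance
  ∂[v_2,v_3,v_5] = [v_3,v_5] − [v_2,v_5] + [v_2,v_3],
  ∂[v_2,v_3,v_4] = [v_3,v_4] − [v_2,v_4] + [v_2,v_3].
The 21×14 boundary matrix has rank 13 and Smith normal form diag(1,1,1,1,1,1,1,1,1,1,1,1,1).

Reading off H_k = ker ∂_k / im ∂_{k+1}:

  H_0: rank C_0 − rank ∂_1 = 7 − 6 = 1, and the invariant factors of ∂_1 are all 1, so H_0 ≅ Z.
  H_1: rank ker ∂_1 − rank ∂_2 = (21 − 6) − 13 = 2, and the invariant factors of ∂_2 are all 1, so H_1 ≅ Z^2.
  H_2: rank ker ∂_2 − rank ∂_3 = (14 − 13) − 0 = 1, and there is no ∂_3, so H_2 ≅ Z.

As a check, the Euler characteristic is 7 − 21 + 14 = 0, which agrees with 1 − 2 + 1 = 0.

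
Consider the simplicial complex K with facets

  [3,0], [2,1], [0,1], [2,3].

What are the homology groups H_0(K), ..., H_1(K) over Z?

H_0 = Z,  H_1 = Z.

Take the total order 0 < 1 < 2 < 3 on the vertex set. Then K (dimension 1) consists of the simplices:

  0-simplices (4): [0], [1], [2], [3]
  1-simplices (4): [0,1], [0,3], [1,2], [2,3]

so the chain groups are C_0 ≅ Z^4, C_1 ≅ Z^4.

∂_1: C_1 → C_0 maps an edge to its endpoints' difference, ∂[p,q] = q − p.
As a 4×4 matrix over Z this has rank 3, with invariant factors (1,1,1).

Computing H_k = (kernel of ∂_k) / (image of ∂_{k+1}):

  H_0: rank C_0 − rank ∂_1 = 4 − 3 = 1, and the invariant factors of ∂_1 are all 1, so H_0 ≅ Z.
  H_1: rank ker ∂_1 − rank ∂_2 = (4 − 3) − 0 = 1, and there is no ∂_2, so H_1 ≅ Z.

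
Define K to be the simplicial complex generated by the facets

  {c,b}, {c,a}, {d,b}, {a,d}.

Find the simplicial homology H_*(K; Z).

K has 4 vertices, 4 edges.
rank ∂_0 = 0, rank ∂_1 = 3 ⇒ b_0 = 4 − 0 − 3 = 1; all invariant factors of ∂_1 are 1 so no torsion. So H_0 ≅ Z.
rank ∂_1 = 3, rank ∂_2 = 0 ⇒ b_1 = 4 − 3 − 0 = 1. So H_1 ≅ Z.

H_0 ≅ Z,  H_1 ≅ Z.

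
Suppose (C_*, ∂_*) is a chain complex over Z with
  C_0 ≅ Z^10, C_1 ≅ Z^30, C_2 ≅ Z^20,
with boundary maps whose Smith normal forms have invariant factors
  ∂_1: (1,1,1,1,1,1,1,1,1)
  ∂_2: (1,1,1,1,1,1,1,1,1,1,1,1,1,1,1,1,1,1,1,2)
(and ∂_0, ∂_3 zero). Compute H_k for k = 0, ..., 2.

H_0: b_0 = 10 − 0 − 9 = 1; torsion from ∂_1 factors > 1: none. So H_0 = Z.
H_1: b_1 = 30 − 9 − 20 = 1; torsion from ∂_2 factors > 1: [2]. So H_1 = Z ⊕ Z_2.
H_2: b_2 = 20 − 20 − 0 = 0; torsion from ∂_3 factors > 1: none. So H_2 = 0.

H_0 = Z,  H_1 = Z ⊕ Z_2,  H_2 = 0.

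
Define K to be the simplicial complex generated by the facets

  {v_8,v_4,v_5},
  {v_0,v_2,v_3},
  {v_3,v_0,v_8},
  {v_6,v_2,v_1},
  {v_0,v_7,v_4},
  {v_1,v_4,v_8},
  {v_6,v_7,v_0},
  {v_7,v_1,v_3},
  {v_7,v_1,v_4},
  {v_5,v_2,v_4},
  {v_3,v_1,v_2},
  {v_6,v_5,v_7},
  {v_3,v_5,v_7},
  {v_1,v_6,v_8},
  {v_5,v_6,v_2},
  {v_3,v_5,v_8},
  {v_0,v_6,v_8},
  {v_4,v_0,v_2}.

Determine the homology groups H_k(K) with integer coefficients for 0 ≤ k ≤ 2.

Take the total order v_0 < v_1 < v_2 < v_3 < v_4 < v_5 < v_6 < v_7 < v_8 on the vertex set. Then K (dimension 2) consists of the simplices:

  0-simplices (9): [v_0], [v_1], [v_2], [v_3], [v_4], [v_5], [v_6], [v_7], [v_8]
  1-simplices (27): (27 of them)
  2-simplices (18): (18 of them)

so the chain groups are C_0 ≅ Z^9, C_1 ≅ Z^27, C_2 ≅ Z^18.

∂_1: C_1 → C_0 sends each edge [p,q] (with p < q) to q − p. For instance
  ∂[v_5,v_6] = [v_6] − [v_5].
The resulting 9×27 matrix has rank 8, and its Smith normal form has invariant factors (1,1,1,1,1,1,1,1).

∂_2: C_2 → C_1 maps a triangle to the signed sum of its edges. For instance
  ∂[v_1,v_4,v_8] = [v_4,v_8] − [v_1,v_8] + [v_1,v_4],
  ∂[v_0,v_3,v_8] = [v_3,v_8] − [v_0,v_8] + [v_0,v_3].
This gives a 27×18 integer matrix of rank 17; reducing to Smith normal form yields diagonal entries (1,1,1,1,1,1,1,1,1,1,1,1,1,1,1,1,1).

Reading off H_k = ker ∂_k / im ∂_{k+1}:

  H_0: rank C_0 − rank ∂_1 = 9 − 8 = 1, and the invariant factors of ∂_1 are all 1, so H_0 = Z.
  H_1: rank ker ∂_1 − rank ∂_2 = (27 − 8) − 17 = 2, and the invariant factors of ∂_2 are all 1, so H_1 = Z^2.
  H_2: rank ker ∂_2 − rank ∂_3 = (18 − 17) − 0 = 1, and there is no ∂_3, so H_2 = Z.

(K is a triangulation of the torus T^2.)

H_0 ≅ Z,  H_1 ≅ Z^2,  H_2 ≅ Z.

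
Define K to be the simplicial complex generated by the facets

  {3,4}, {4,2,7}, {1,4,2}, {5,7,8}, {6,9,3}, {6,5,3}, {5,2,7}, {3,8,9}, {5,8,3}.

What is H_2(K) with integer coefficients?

Fix the vertex order 1 < 2 < 3 < 4 < 5 < 6 < 7 < 8 < 9 and write every simplex with vertices in increasing order. Then dim K = 2 and the simplices of K are:

  0-simplices (9): [1], [2], [3], [4], [5], [6], [7], [8], [9]
  1-simplices (17): [1,2], [1,4], [2,4], [2,5], [2,7], [3,4], [3,5], [3,6], [3,8], [3,9], [4,7], [5,6], [5,7], [5,8], [6,9], [7,8], [8,9]
  2-simplices (8): [1,2,4], [2,4,7], [2,5,7], [3,5,6], [3,5,8], [3,6,9], [3,8,9], [5,7,8]

so the chain groups are C_0 ≅ Z^9, C_1 ≅ Z^17, C_2 ≅ Z^8.

∂_1: C_1 → C_0 sends each edge [p,q] (with p < q) to q − p. For instance
  ∂[5,7] = [7] − [5].
The resulting 9×17 matrix has rank 8, and its Smith normal form has invariant factors (1,1,1,1,1,1,1,1).

The boundary map ∂_2: C_2 → C_1 maps a triangle to the signed sum of its edges. For instance
  ∂[2,4,7] = [4,7] − [2,7] + [2,4],
  ∂[3,5,6] = [5,6] − [3,6] + [3,5].
As a 17×8 matrix over Z this has rank 8, with invariant factors (1,1,1,1,1,1,1,1).

Reading off H_k = ker ∂_k / im ∂_{k+1}:

  H_2: rank ker ∂_2 − rank ∂_3 = (8 − 8) − 0 = 0, and there is no ∂_3, so H_2 = 0.

H_2 ≅ 0.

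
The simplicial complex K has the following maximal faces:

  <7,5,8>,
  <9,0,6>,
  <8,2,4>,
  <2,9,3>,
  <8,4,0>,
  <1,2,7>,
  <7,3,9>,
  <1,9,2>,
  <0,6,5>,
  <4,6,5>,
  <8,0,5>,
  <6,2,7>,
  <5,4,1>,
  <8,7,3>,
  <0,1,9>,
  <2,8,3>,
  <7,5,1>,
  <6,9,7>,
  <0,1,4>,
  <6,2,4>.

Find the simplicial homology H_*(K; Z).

H_0 ≅ Z,  H_1 ≅ Z ⊕ Z/2,  H_2 = 0.

Take the total order 0 < 1 < 2 < 3 < 4 < 5 < 6 < 7 < 8 < 9 on the vertex set. Then K (dimension 2) consists of the simplices:

  0-simplices (10): [0], [1], [2], [3], [4], [5], [6], [7], [8], [9]
  1-simplices (30): (30 of them)
  2-simplices (20): (20 of them)

so the chain groups are C_0 ≅ Z^10, C_1 ≅ Z^30, C_2 ≅ Z^20.

The boundary map ∂_1: C_1 → C_0 sends each edge [p,q] (with p < q) to q − p. For instance
  ∂[4,6] = [6] − [4].
The resulting 10×30 matrix has rank 9, and its Smith normal form has invariant factors (1,1,1,1,1,1,1,1,1).

Boundary ∂_2: C_2 → C_1 maps a triangle to the signed sum of its edges. For instance
  ∂[2,3,8] = [3,8] − [2,8] + [2,3],
  ∂[0,6,9] = [6,9] − [0,9] + [0,6].
The resulting 30×20 matrix has rank 20, and its Smith normal form has invariant factors (1,1,1,1,1,1,1,1,1,1,1,1,1,1,1,1,1,1,1,2).

Now H_k = ker ∂_k / im ∂_{k+1}, so:

  H_0: rank C_0 − rank ∂_1 = 10 − 9 = 1, and the invariant factors of ∂_1 are all 1, so H_0 = Z.
  H_1: rank ker ∂_1 − rank ∂_2 = (30 − 9) − 20 = 1, and ∂_2 has invariant factor 2 > 1, so H_1 = Z ⊕ Z/2.
  H_2: rank ker ∂_2 − rank ∂_3 = (20 − 20) − 0 = 0, and there is no ∂_3, so H_2 = 0.

As a check, the Euler characteristic is 10 − 30 + 20 = 0, which agrees with 1 − 1 + 0 = 0.
(K is a triangulation of the Klein bottle.)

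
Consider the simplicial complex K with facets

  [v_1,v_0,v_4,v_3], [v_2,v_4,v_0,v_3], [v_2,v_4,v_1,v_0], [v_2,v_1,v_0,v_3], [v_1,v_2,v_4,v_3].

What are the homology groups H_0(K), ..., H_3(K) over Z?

H_0 = Z,  H_1 = 0,  H_2 = 0,  H_3 = Z.

Fix the vertex order v_0 < v_1 < v_2 < v_3 < v_4 and write every simplex with vertices in increasing order. Then dim K = 3 and the simplices of K are:

  0-simplices (5): [v_0], [v_1], [v_2], [v_3], [v_4]
  1-simplices (10): [v_0,v_1], [v_0,v_2], [v_0,v_3], [v_0,v_4], [v_1,v_2], [v_1,v_3], [v_1,v_4], [v_2,v_3], [v_2,v_4], [v_3,v_4]
  2-simplices (10): [v_0,v_1,v_2], [v_0,v_1,v_3], [v_0,v_1,v_4], [v_0,v_2,v_3], [v_0,v_2,v_4], [v_0,v_3,v_4], [v_1,v_2,v_3], [v_1,v_2,v_4], [v_1,v_3,v_4], [v_2,v_3,v_4]
  3-simplices (5): [v_0,v_1,v_2,v_3], [v_0,v_1,v_2,v_4], [v_0,v_1,v_3,v_4], [v_0,v_2,v_3,v_4], [v_1,v_2,v_3,v_4]

giving chain groups C_0 ≅ Z^5, C_1 ≅ Z^10, C_2 ≅ Z^10, C_3 ≅ Z^5.

Boundary ∂_1: C_1 → C_0 maps an edge to its endpoints' difference, ∂[p,q] = q − p.
The resulting 5×10 matrix has rank 4, and its Smith normal form has invariant factors (1,1,1,1).

Boundary ∂_2: C_2 → C_1 acts by ∂[p,q,r] = [q,r] − [p,r] + [p,q]. For instance
  ∂[v_0,v_2,v_4] = [v_2,v_4] − [v_0,v_4] + [v_0,v_2],
  ∂[v_1,v_2,v_4] = [v_2,v_4] − [v_1,v_4] + [v_1,v_2].
As a 10×10 matrix over Z this has rank 6, with invariant factors (1,1,1,1,1,1).

Boundary ∂_3: C_3 → C_2 sends each 3-simplex σ to the alternating sum Σ_i (−1)^i (σ with its i-th vertex removed). For instance
  ∂[v_0,v_1,v_2,v_3] = [v_1,v_2,v_3] − [v_0,v_2,v_3] + [v_0,v_1,v_3] − [v_0,v_1,v_2],
  ∂[v_0,v_1,v_3,v_4] = [v_1,v_3,v_4] − [v_0,v_3,v_4] + [v_0,v_1,v_4] − [v_0,v_1,v_3].
As a 10×5 matrix over Z this has rank 4, with invariant factors (1,1,1,1).

From H_k ≅ ker(∂_k) / im(∂_{k+1}) we obtain:

  H_0: rank C_0 − rank ∂_1 = 5 − 4 = 1, and the invariant factors of ∂_1 are all 1, so H_0 ≅ Z.
  H_1: rank ker ∂_1 − rank ∂_2 = (10 − 4) − 6 = 0, and the invariant factors of ∂_2 are all 1, so H_1 ≅ 0.
  H_2: rank ker ∂_2 − rank ∂_3 = (10 − 6) − 4 = 0, and the invariant factors of ∂_3 are all 1, so H_2 ≅ 0.
  H_3: rank ker ∂_3 − rank ∂_4 = (5 − 4) − 0 = 1, and there is no ∂_4, so H_3 ≅ Z.

As a check, the Euler characteristic is 5 − 10 + 10 − 5 = 0, which agrees with 1 − 0 + 0 − 1 = 0.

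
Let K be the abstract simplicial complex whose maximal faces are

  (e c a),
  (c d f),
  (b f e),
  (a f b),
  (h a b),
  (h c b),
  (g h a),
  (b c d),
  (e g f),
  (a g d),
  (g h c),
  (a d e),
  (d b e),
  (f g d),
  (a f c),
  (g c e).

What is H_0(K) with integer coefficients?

Take the total order a < b < c < d < e < f < g < h on the vertex set. Then K (dimension 2) consists of the simplices:

  0-simplices (8): a, b, c, d, e, f, g, h
  1-simplices (24): ab, ac, ad, ae, af, ag, ah, bc, bd, be, bf, bh, cd, ce, cf, cg, ch, de, df, dg, ef, eg, fg, gh
  2-simplices (16): abf, abh, ace, acf, ade, adg, agh, bcd, bch, bde, bef, cdf, ceg, cgh, dfg, efg

Hence C_0 ≅ Z^8, C_1 ≅ Z^24, C_2 ≅ Z^16.

Boundary ∂_1: C_1 → C_0 maps an edge to its endpoints' difference, ∂[p,q] = q − p. For instance
  ∂be = e − b.
This gives a 8×24 integer matrix of rank 7; reducing to Smith normal form yields diagonal entries (1,1,1,1,1,1,1).

The boundary map ∂_2: C_2 → C_1 acts by ∂[p,q,r] = [q,r] − [p,r] + [p,q]. For instance
  ∂adg = dg − ag + ad,
  ∂cdf = df − cf + cd.
As a 24×16 matrix over Z this has rank 15, with invariant factors (1,1,1,1,1,1,1,1,1,1,1,1,1,1,1).

Now H_k = ker ∂_k / im ∂_{k+1}, so:

  H_0: rank C_0 − rank ∂_1 = 8 − 7 = 1, and the invariant factors of ∂_1 are all 1, so H_0 = Z.

H_0 = Z.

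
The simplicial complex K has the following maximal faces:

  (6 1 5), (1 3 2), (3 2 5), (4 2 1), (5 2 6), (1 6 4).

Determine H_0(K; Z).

H_0 ≅ Z.

Take the total order 1 < 2 < 3 < 4 < 5 < 6 on the vertex set. Then K (dimension 2) consists of the simplices:

  0-simplices (6): [1], [2], [3], [4], [5], [6]
  1-simplices (12): [1,2], [1,3], [1,4], [1,5], [1,6], [2,3], [2,4], [2,5], [2,6], [3,5], [4,6], [5,6]
  2-simplices (6): [1,2,3], [1,2,4], [1,4,6], [1,5,6], [2,3,5], [2,5,6]

giving chain groups C_0 ≅ Z^6, C_1 ≅ Z^12, C_2 ≅ Z^6.

Boundary ∂_1: C_1 → C_0 is given by ∂[p,q] = [q] − [p]. For instance
  ∂[2,4] = [4] − [2].
The resulting 6×12 matrix has rank 5, and its Smith normal form has invariant factors (1,1,1,1,1).

∂_2: C_2 → C_1 sends each 2-simplex [p,q,r] to [q,r] − [p,r] + [p,q]. For instance
  ∂[2,3,5] = [3,5] − [2,5] + [2,3],
  ∂[1,4,6] = [4,6] − [1,6] + [1,4].
The 12×6 boundary matrix has rank 6 and Smith normal form diag(1,1,1,1,1,1).

Computing H_k = (kernel of ∂_k) / (image of ∂_{k+1}):

  H_0: rank C_0 − rank ∂_1 = 6 − 5 = 1, and the invariant factors of ∂_1 are all 1, so H_0 = Z.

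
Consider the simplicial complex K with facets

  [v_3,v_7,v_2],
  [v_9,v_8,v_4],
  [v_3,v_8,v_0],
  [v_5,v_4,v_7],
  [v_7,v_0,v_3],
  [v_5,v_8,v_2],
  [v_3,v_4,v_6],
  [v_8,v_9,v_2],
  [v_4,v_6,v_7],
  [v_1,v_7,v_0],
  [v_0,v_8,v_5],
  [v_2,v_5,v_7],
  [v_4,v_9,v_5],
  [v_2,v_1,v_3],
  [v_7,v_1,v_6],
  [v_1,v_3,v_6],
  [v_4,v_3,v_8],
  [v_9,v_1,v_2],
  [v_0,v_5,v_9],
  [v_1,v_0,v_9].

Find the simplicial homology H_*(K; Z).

H_0 ≅ Z,  H_1 ≅ Z ⊕ Z/2Z,  H_2 = 0.

K has 10 vertices, 30 edges, 20 triangles.
rank ∂_0 = 0, rank ∂_1 = 9 ⇒ b_0 = 10 − 0 − 9 = 1; all invariant factors of ∂_1 are 1 so no torsion. So H_0 = Z.
rank ∂_1 = 9, rank ∂_2 = 20 ⇒ b_1 = 30 − 9 − 20 = 1; ∂_2 has invariant factor(s) [2] giving torsion. So H_1 = Z ⊕ Z/2Z.
rank ∂_2 = 20, rank ∂_3 = 0 ⇒ b_2 = 20 − 20 − 0 = 0. So H_2 = 0.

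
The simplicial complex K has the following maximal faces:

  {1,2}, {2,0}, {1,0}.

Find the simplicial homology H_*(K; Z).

Take the total order 0 < 1 < 2 on the vertex set. Then K (dimension 1) consists of the simplices:

  0-simplices (3): [0], [1], [2]
  1-simplices (3): [0,1], [0,2], [1,2]

giving chain groups C_0 ≅ Z^3, C_1 ≅ Z^3.

∂_1: C_1 → C_0 sends each edge [p,q] (with p < q) to q − p.
The 3×3 boundary matrix has rank 2 and Smith normal form diag(1,1).

Now H_k = ker ∂_k / im ∂_{k+1}, so:

  H_0: rank C_0 − rank ∂_1 = 3 − 2 = 1, and the invariant factors of ∂_1 are all 1, so H_0 = Z.
  H_1: rank ker ∂_1 − rank ∂_2 = (3 − 2) − 0 = 1, and there is no ∂_2, so H_1 = Z.

H_0 ≅ Z,  H_1 ≅ Z.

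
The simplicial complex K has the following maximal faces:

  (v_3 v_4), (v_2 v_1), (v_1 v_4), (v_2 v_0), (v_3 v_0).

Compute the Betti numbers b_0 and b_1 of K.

b_0 = 1, b_1 = 1.

Fix the vertex order v_0 < v_1 < v_2 < v_3 < v_4 and write every simplex with vertices in increasing order. Then dim K = 1 and the simplices of K are:

  0-simplices (5): [v_0], [v_1], [v_2], [v_3], [v_4]
  1-simplices (5): [v_0,v_2], [v_0,v_3], [v_1,v_2], [v_1,v_4], [v_3,v_4]

so the chain groups are C_0 ≅ Z^5, C_1 ≅ Z^5.

The boundary map ∂_1: C_1 → C_0 maps an edge to its endpoints' difference, ∂[p,q] = q − p. For instance
  ∂[v_3,v_4] = [v_4] − [v_3].
This gives a 5×5 integer matrix of rank 4; reducing to Smith normal form yields diagonal entries (1,1,1,1).

Computing H_k = (kernel of ∂_k) / (image of ∂_{k+1}):

  H_0: rank C_0 − rank ∂_1 = 5 − 4 = 1, and the invariant factors of ∂_1 are all 1, so H_0 ≅ Z.
  H_1: rank ker ∂_1 − rank ∂_2 = (5 − 4) − 0 = 1, and there is no ∂_2, so H_1 ≅ Z.

(K is a triangulation of the circle S^1.)

Hence the Betti numbers are b_0 = 1, b_1 = 1.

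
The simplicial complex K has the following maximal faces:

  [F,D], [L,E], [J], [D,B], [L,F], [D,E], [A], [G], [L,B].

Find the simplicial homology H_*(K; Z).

Fix the vertex order A < B < D < E < F < G < J < L and write every simplex with vertices in increasing order. Then dim K = 1 and the simplices of K are:

  0-simplices (8): A, B, D, E, F, G, J, L
  1-simplices (6): BD, BL, DE, DF, EL, FL

giving chain groups C_0 ≅ Z^8, C_1 ≅ Z^6.

Boundary ∂_1: C_1 → C_0 maps an edge to its endpoints' difference, ∂[p,q] = q − p.
This gives a 8×6 integer matrix of rank 4; reducing to Smith normal form yields diagonal entries (1,1,1,1).

Now H_k = ker ∂_k / im ∂_{k+1}, so:

  H_0: rank C_0 − rank ∂_1 = 8 − 4 = 4, and the invariant factors of ∂_1 are all 1, so H_0 ≅ Z^4.
  H_1: rank ker ∂_1 − rank ∂_2 = (6 − 4) − 0 = 2, and there is no ∂_2, so H_1 ≅ Z^2.

H_0 = Z^4,  H_1 = Z^2.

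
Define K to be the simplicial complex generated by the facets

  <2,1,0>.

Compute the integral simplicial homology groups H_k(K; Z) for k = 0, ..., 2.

Take the total order 0 < 1 < 2 on the vertex set. Then K (dimension 2) consists of the simplices:

  0-simplices (3): [0], [1], [2]
  1-simplices (3): [0,1], [0,2], [1,2]
  2-simplices (1): [0,1,2]

giving chain groups C_0 ≅ Z^3, C_1 ≅ Z^3, C_2 ≅ Z^1.

Boundary ∂_1: C_1 → C_0 maps an edge to its endpoints' difference, ∂[p,q] = q − p. For instance
  ∂[0,1] = [1] − [0].
This gives a 3×3 integer matrix of rank 2; reducing to Smith normal form yields diagonal entries (1,1).

Boundary ∂_2: C_2 → C_1 sends each 2-simplex [p,q,r] to [q,r] − [p,r] + [p,q]. For instance
  ∂[0,1,2] = [1,2] − [0,2] + [0,1].
As a 3×1 matrix over Z this has rank 1, with invariant factors (1).

Reading off H_k = ker ∂_k / im ∂_{k+1}:

  H_0: rank C_0 − rank ∂_1 = 3 − 2 = 1, and the invariant factors of ∂_1 are all 1, so H_0 ≅ Z.
  H_1: rank ker ∂_1 − rank ∂_2 = (3 − 2) − 1 = 0, and the invariant factors of ∂_2 are all 1, so H_1 ≅ 0.
  H_2: rank ker ∂_2 − rank ∂_3 = (1 − 1) − 0 = 0, and there is no ∂_3, so H_2 ≅ 0.

As a check, the Euler characteristic is 3 − 3 + 1 = 1, which agrees with 1 − 0 + 0 = 1.

H_0 ≅ Z,  H_1 = 0,  H_2 = 0.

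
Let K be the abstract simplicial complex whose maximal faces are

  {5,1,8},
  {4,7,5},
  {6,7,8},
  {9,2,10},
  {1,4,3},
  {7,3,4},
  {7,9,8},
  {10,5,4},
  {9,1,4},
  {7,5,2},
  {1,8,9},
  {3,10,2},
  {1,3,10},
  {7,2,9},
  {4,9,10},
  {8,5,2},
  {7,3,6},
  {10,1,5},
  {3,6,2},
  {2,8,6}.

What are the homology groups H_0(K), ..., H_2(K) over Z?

We work with the vertex ordering 1 < 2 < 3 < 4 < 5 < 6 < 7 < 8 < 9 < 10. The simplices of K, each written with vertices in increasing order, are:

  0-simplices (10): [1], [2], [3], [4], [5], [6], [7], [8], [9], [10]
  1-simplices (30): (30 of them)
  2-simplices (20): (20 of them)

Hence C_0 ≅ Z^10, C_1 ≅ Z^30, C_2 ≅ Z^20.

Boundary ∂_1: C_1 → C_0 sends each edge [p,q] (with p < q) to q − p. For instance
  ∂[5,10] = [10] − [5].
As a 10×30 matrix over Z this has rank 9, with invariant factors (1,1,1,1,1,1,1,1,1).

The boundary map ∂_2: C_2 → C_1 sends each 2-simplex [p,q,r] to [q,r] − [p,r] + [p,q]. For instance
  ∂[3,6,7] = [6,7] − [3,7] + [3,6],
  ∂[2,3,10] = [3,10] − [2,10] + [2,3].
As a 30×20 matrix over Z this has rank 20, with invariant factors (1,1,1,1,1,1,1,1,1,1,1,1,1,1,1,1,1,1,1,2).

Computing H_k = (kernel of ∂_k) / (image of ∂_{k+1}):

  H_0: rank C_0 − rank ∂_1 = 10 − 9 = 1, and the invariant factors of ∂_1 are all 1, so H_0 = Z.
  H_1: rank ker ∂_1 − rank ∂_2 = (30 − 9) − 20 = 1, and ∂_2 has invariant factor 2 > 1, so H_1 = Z ⊕ Z/2.
  H_2: rank ker ∂_2 − rank ∂_3 = (20 − 20) − 0 = 0, and there is no ∂_3, so H_2 = 0.

(K is a triangulation of the Klein bottle.)

H_0 = Z,  H_1 = Z ⊕ Z/2,  H_2 = 0.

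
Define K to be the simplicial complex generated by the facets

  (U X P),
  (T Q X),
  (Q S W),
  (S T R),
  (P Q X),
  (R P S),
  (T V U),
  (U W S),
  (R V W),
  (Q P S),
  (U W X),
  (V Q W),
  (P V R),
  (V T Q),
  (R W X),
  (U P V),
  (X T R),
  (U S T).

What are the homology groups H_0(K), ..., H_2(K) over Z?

Order the vertices as P < Q < R < S < T < U < V < W < X. Listing each simplex with vertices in this order, K has dimension 2 with simplices:

  0-simplices (9): P, Q, R, S, T, U, V, W, X
  1-simplices (27): PQ, PR, PS, PU, PV, PX, QS, QT, QV, QW, QX, RS, RT, RV, RW, RX, ST, SU, SW, TU, TV, TX, UV, UW, UX, VW, WX
  2-simplices (18): PQS, PQX, PRS, PRV, PUV, PUX, QSW, QTV, QTX, QVW, RST, RTX, RVW, RWX, STU, SUW, TUV, UWX

so the chain groups are C_0 ≅ Z^9, C_1 ≅ Z^27, C_2 ≅ Z^18.

Boundary ∂_1: C_1 → C_0 is given by ∂[p,q] = [q] − [p]. For instance
  ∂PX = X − P.
This gives a 9×27 integer matrix of rank 8; reducing to Smith normal form yields diagonal entries (1,1,1,1,1,1,1,1).

∂_2: C_2 → C_1 acts by ∂[p,q,r] = [q,r] − [p,r] + [p,q]. For instance
  ∂QTX = TX − QX + QT,
  ∂QSW = SW − QW + QS.
The resulting 27×18 matrix has rank 17, and its Smith normal form has invariant factors (1,1,1,1,1,1,1,1,1,1,1,1,1,1,1,1,1).

From H_k ≅ ker(∂_k) / im(∂_{k+1}) we obtain:

  H_0: rank C_0 − rank ∂_1 = 9 − 8 = 1, and the invariant factors of ∂_1 are all 1, so H_0 ≅ Z.
  H_1: rank ker ∂_1 − rank ∂_2 = (27 − 8) − 17 = 2, and the invariant factors of ∂_2 are all 1, so H_1 ≅ Z^2.
  H_2: rank ker ∂_2 − rank ∂_3 = (18 − 17) − 0 = 1, and there is no ∂_3, so H_2 ≅ Z.

H_0 ≅ Z,  H_1 ≅ Z^2,  H_2 ≅ Z.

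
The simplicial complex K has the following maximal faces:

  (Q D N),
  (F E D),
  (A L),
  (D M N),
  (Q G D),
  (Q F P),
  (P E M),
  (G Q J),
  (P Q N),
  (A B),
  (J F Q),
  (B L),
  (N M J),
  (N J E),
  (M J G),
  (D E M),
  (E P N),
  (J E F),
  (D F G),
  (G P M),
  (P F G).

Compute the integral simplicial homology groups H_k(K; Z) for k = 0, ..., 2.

We work with the vertex ordering A < B < D < E < F < G < J < L < M < N < P < Q. The simplices of K, each written with vertices in increasing order, are:

  0-simplices (12): A, B, D, E, F, G, J, L, M, N, P, Q
  1-simplices (30): AB, AL, BL, DE, DF, DG, DM, DN, DQ, EF, EJ, EM, EN, EP, FG, FJ, FP, FQ, GJ, GM, GP, GQ, JM, JN, JQ, MN, MP, NP, NQ, PQ
  2-simplices (18): DEF, DEM, DFG, DGQ, DMN, DNQ, EFJ, EJN, EMP, ENP, FGP, FJQ, FPQ, GJM, GJQ, GMP, JMN, NPQ

giving chain groups C_0 ≅ Z^12, C_1 ≅ Z^30, C_2 ≅ Z^18.

∂_1: C_1 → C_0 maps an edge to its endpoints' difference, ∂[p,q] = q − p. For instance
  ∂EP = P − E.
The resulting 12×30 matrix has rank 10, and its Smith normal form has invariant factors (1,1,1,1,1,1,1,1,1,1).

∂_2: C_2 → C_1 acts by ∂[p,q,r] = [q,r] − [p,r] + [p,q]. For instance
  ∂EJN = JN − EN + EJ,
  ∂DFG = FG − DG + DF.
This gives a 30×18 integer matrix of rank 18; reducing to Smith normal form yields diagonal entries (1,1,1,1,1,1,1,1,1,1,1,1,1,1,1,1,1,2).

Computing H_k = (kernel of ∂_k) / (image of ∂_{k+1}):

  H_0: rank C_0 − rank ∂_1 = 12 − 10 = 2, and the invariant factors of ∂_1 are all 1, so H_0 ≅ Z^2.
  H_1: rank ker ∂_1 − rank ∂_2 = (30 − 10) − 18 = 2, and ∂_2 has invariant factor 2 > 1, so H_1 ≅ Z^2 ⊕ Z/2Z.
  H_2: rank ker ∂_2 − rank ∂_3 = (18 − 18) − 0 = 0, and there is no ∂_3, so H_2 ≅ 0.

As a check, the Euler characteristic is 12 − 30 + 18 = 0, which agrees with 2 − 2 + 0 = 0.
(K is a triangulation of the disjoint union of the circle S^1 and the Klein bottle.)

H_0 = Z^2,  H_1 = Z^2 ⊕ Z/2Z,  H_2 = 0.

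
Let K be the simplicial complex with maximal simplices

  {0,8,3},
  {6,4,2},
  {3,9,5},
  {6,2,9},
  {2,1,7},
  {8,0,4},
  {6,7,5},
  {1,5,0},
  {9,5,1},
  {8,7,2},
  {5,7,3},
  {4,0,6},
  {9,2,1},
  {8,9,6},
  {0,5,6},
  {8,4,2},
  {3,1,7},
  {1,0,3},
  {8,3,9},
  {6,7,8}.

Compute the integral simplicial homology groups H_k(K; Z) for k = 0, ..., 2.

H_0 ≅ Z,  H_1 ≅ Z ⊕ Z/2Z,  H_2 = 0.

We work with the vertex ordering 0 < 1 < 2 < 3 < 4 < 5 < 6 < 7 < 8 < 9. The simplices of K, each written with vertices in increasing order, are:

  0-simplices (10): [0], [1], [2], [3], [4], [5], [6], [7], [8], [9]
  1-simplices (30): (30 of them)
  2-simplices (20): (20 of them)

so the chain groups are C_0 ≅ Z^10, C_1 ≅ Z^30, C_2 ≅ Z^20.

∂_1: C_1 → C_0 sends each edge [p,q] (with p < q) to q − p.
The resulting 10×30 matrix has rank 9, and its Smith normal form has invariant factors (1,1,1,1,1,1,1,1,1).

∂_2: C_2 → C_1 sends each 2-simplex [p,q,r] to [q,r] − [p,r] + [p,q]. For instance
  ∂[1,2,9] = [2,9] − [1,9] + [1,2],
  ∂[0,1,5] = [1,5] − [0,5] + [0,1].
The resulting 30×20 matrix has rank 20, and its Smith normal form has invariant factors (1,1,1,1,1,1,1,1,1,1,1,1,1,1,1,1,1,1,1,2).

Now H_k = ker ∂_k / im ∂_{k+1}, so:

  H_0: rank C_0 − rank ∂_1 = 10 − 9 = 1, and the invariant factors of ∂_1 are all 1, so H_0 = Z.
  H_1: rank ker ∂_1 − rank ∂_2 = (30 − 9) − 20 = 1, and ∂_2 has invariant factor 2 > 1, so H_1 = Z ⊕ Z/2Z.
  H_2: rank ker ∂_2 − rank ∂_3 = (20 − 20) − 0 = 0, and there is no ∂_3, so H_2 = 0.

(K is a triangulation of the Klein bottle.)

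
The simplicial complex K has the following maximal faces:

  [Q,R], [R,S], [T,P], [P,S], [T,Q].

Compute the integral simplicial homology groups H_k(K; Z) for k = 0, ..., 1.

Take the total order P < Q < R < S < T on the vertex set. Then K (dimension 1) consists of the simplices:

  0-simplices (5): P, Q, R, S, T
  1-simplices (5): PS, PT, QR, QT, RS

giving chain groups C_0 ≅ Z^5, C_1 ≅ Z^5.

The boundary map ∂_1: C_1 → C_0 is given by ∂[p,q] = [q] − [p]. For instance
  ∂RS = S − R.
As a 5×5 matrix over Z this has rank 4, with invariant factors (1,1,1,1).

Now H_k = ker ∂_k / im ∂_{k+1}, so:

  H_0: rank C_0 − rank ∂_1 = 5 − 4 = 1, and the invariant factors of ∂_1 are all 1, so H_0 = Z.
  H_1: rank ker ∂_1 − rank ∂_2 = (5 − 4) − 0 = 1, and there is no ∂_2, so H_1 = Z.

As a check, the Euler characteristic is 5 − 5 = 0, which agrees with 1 − 1 = 0.
(K is a triangulation of the circle S^1.)

H_0 ≅ Z,  H_1 ≅ Z.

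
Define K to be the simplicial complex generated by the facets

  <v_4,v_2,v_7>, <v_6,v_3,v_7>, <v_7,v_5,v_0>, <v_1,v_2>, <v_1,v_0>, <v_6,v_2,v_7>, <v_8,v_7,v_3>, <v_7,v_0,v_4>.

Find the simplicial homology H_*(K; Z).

H_0 = Z,  H_1 = Z,  H_2 = 0.

We work with the vertex ordering v_0 < v_1 < v_2 < v_3 < v_4 < v_5 < v_6 < v_7 < v_8. The simplices of K, each written with vertices in increasing order, are:

  0-simplices (9): [v_0], [v_1], [v_2], [v_3], [v_4], [v_5], [v_6], [v_7], [v_8]
  1-simplices (15): (15 of them)
  2-simplices (6): [v_0,v_4,v_7], [v_0,v_5,v_7], [v_2,v_4,v_7], [v_2,v_6,v_7], [v_3,v_6,v_7], [v_3,v_7,v_8]

so the chain groups are C_0 ≅ Z^9, C_1 ≅ Z^15, C_2 ≅ Z^6.

∂_1: C_1 → C_0 is given by ∂[p,q] = [q] − [p]. For instance
  ∂[v_2,v_7] = [v_7] − [v_2].
The resulting 9×15 matrix has rank 8, and its Smith normal form has invariant factors (1,1,1,1,1,1,1,1).

∂_2: C_2 → C_1 maps a triangle to the signed sum of its edges. For instance
  ∂[v_3,v_7,v_8] = [v_7,v_8] − [v_3,v_8] + [v_3,v_7],
  ∂[v_3,v_6,v_7] = [v_6,v_7] − [v_3,v_7] + [v_3,v_6].
As a 15×6 matrix over Z this has rank 6, with invariant factors (1,1,1,1,1,1).

Now H_k = ker ∂_k / im ∂_{k+1}, so:

  H_0: rank C_0 − rank ∂_1 = 9 − 8 = 1, and the invariant factors of ∂_1 are all 1, so H_0 = Z.
  H_1: rank ker ∂_1 − rank ∂_2 = (15 − 8) − 6 = 1, and the invariant factors of ∂_2 are all 1, so H_1 = Z.
  H_2: rank ker ∂_2 − rank ∂_3 = (6 − 6) − 0 = 0, and there is no ∂_3, so H_2 = 0.

As a check, the Euler characteristic is 9 − 15 + 6 = 0, which agrees with 1 − 1 + 0 = 0.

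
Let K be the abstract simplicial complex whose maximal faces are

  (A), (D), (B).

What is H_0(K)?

We work with the vertex ordering A < B < D. The simplices of K, each written with vertices in increasing order, are:

  0-simplices (3): A, B, D

Hence C_0 ≅ Z^3.

Computing H_k = (kernel of ∂_k) / (image of ∂_{k+1}):

  H_0: rank C_0 − rank ∂_1 = 3 − 0 = 3, and there is no ∂_1, so H_0 = Z^3.

(K is a triangulation of a set of 3 points.)

H_0 = Z^3.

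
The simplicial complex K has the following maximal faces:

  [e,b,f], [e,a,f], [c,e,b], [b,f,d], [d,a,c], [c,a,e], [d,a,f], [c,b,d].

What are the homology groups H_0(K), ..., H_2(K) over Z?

K has 6 vertices, 12 edges, 8 triangles.
rank ∂_0 = 0, rank ∂_1 = 5 ⇒ b_0 = 6 − 0 − 5 = 1; all invariant factors of ∂_1 are 1 so no torsion. So H_0 = Z.
rank ∂_1 = 5, rank ∂_2 = 7 ⇒ b_1 = 12 − 5 − 7 = 0; all invariant factors of ∂_2 are 1 so no torsion. So H_1 = 0.
rank ∂_2 = 7, rank ∂_3 = 0 ⇒ b_2 = 8 − 7 − 0 = 1. So H_2 = Z.

H_0 ≅ Z,  H_1 = 0,  H_2 ≅ Z.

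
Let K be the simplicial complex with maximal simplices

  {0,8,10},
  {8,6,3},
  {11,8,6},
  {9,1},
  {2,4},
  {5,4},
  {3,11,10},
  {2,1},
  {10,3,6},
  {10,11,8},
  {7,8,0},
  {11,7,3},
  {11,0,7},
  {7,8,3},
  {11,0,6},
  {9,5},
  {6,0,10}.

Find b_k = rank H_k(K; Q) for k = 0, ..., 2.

b_0 = 2, b_1 = 1, b_2 = 0.

We work with the vertex ordering 0 < 1 < 2 < 3 < 4 < 5 < 6 < 7 < 8 < 9 < 10 < 11. The simplices of K, each written with vertices in increasing order, are:

  0-simplices (12): [0], [1], [2], [3], [4], [5], [6], [7], [8], [9], [10], [11]
  1-simplices (23): (23 of them)
  2-simplices (12): [0,6,10], [0,6,11], [0,7,8], [0,7,11], [0,8,10], [3,6,8], [3,6,10], [3,7,8], [3,7,11], [3,10,11], [6,8,11], [8,10,11]

Hence C_0 ≅ Z^12, C_1 ≅ Z^23, C_2 ≅ Z^12.

The boundary map ∂_1: C_1 → C_0 sends each edge [p,q] (with p < q) to q − p. For instance
  ∂[7,11] = [11] − [7].
This gives a 12×23 integer matrix of rank 10; reducing to Smith normal form yields diagonal entries (1,1,1,1,1,1,1,1,1,1).

Boundary ∂_2: C_2 → C_1 sends each 2-simplex [p,q,r] to [q,r] − [p,r] + [p,q]. For instance
  ∂[3,7,8] = [7,8] − [3,8] + [3,7],
  ∂[0,7,8] = [7,8] − [0,8] + [0,7].
The 23×12 boundary matrix has rank 12 and Smith normal form diag(1,1,1,1,1,1,1,1,1,1,1,2).

Reading off H_k = ker ∂_k / im ∂_{k+1}:

  H_0: rank C_0 − rank ∂_1 = 12 − 10 = 2, and the invariant factors of ∂_1 are all 1, so H_0 = Z^2.
  H_1: rank ker ∂_1 − rank ∂_2 = (23 − 10) − 12 = 1, and ∂_2 has invariant factor 2 > 1, so H_1 = Z ⊕ Z/2.
  H_2: rank ker ∂_2 − rank ∂_3 = (12 − 12) − 0 = 0, and there is no ∂_3, so H_2 = 0.

Hence the Betti numbers are b_0 = 2, b_1 = 1, b_2 = 0.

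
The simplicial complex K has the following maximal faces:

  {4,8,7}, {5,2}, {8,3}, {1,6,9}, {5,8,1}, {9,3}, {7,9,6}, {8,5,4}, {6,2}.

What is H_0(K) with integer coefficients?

K has 9 vertices, 16 edges, 5 triangles.
rank ∂_0 = 0, rank ∂_1 = 8 ⇒ b_0 = 9 − 0 − 8 = 1; all invariant factors of ∂_1 are 1 so no torsion. So H_0 = Z.

H_0 ≅ Z.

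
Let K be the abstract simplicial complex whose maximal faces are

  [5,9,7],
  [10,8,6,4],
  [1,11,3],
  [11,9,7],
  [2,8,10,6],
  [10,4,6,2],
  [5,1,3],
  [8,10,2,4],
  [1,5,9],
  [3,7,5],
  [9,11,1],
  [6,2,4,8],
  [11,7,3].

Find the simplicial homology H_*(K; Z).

H_0 ≅ Z^2,  H_1 = 0,  H_2 ≅ Z,  H_3 ≅ Z.

Order the vertices as 1 < 2 < 3 < 4 < 5 < 6 < 7 < 8 < 9 < 10 < 11. Listing each simplex with vertices in this order, K has dimension 3 with simplices:

  0-simplices (11): [1], [2], [3], [4], [5], [6], [7], [8], [9], [10], [11]
  1-simplices (22): [1,3], [1,5], [1,9], [1,11], [2,4], [2,6], [2,8], [2,10], [3,5], [3,7], [3,11], [4,6], [4,8], [4,10], [5,7], [5,9], [6,8], [6,10], [7,9], [7,11], [8,10], [9,11]
  2-simplices (18): (18 of them)
  3-simplices (5): [2,4,6,8], [2,4,6,10], [2,4,8,10], [2,6,8,10], [4,6,8,10]

so the chain groups are C_0 ≅ Z^11, C_1 ≅ Z^22, C_2 ≅ Z^18, C_3 ≅ Z^5.

Boundary ∂_1: C_1 → C_0 maps an edge to its endpoints' difference, ∂[p,q] = q − p. For instance
  ∂[2,8] = [8] − [2].
The resulting 11×22 matrix has rank 9, and its Smith normal form has invariant factors (1,1,1,1,1,1,1,1,1).

Boundary ∂_2: C_2 → C_1 sends each 2-simplex [p,q,r] to [q,r] − [p,r] + [p,q]. For instance
  ∂[4,8,10] = [8,10] − [4,10] + [4,8],
  ∂[2,6,10] = [6,10] − [2,10] + [2,6].
The 22×18 boundary matrix has rank 13 and Smith normal form diag(1,1,1,1,1,1,1,1,1,1,1,1,1).

Boundary ∂_3: C_3 → C_2 sends each 3-simplex σ to the alternating sum Σ_i (−1)^i (σ with its i-th vertex removed). For instance
  ∂[2,4,6,10] = [4,6,10] − [2,6,10] + [2,4,10] − [2,4,6],
  ∂[2,4,8,10] = [4,8,10] − [2,8,10] + [2,4,10] − [2,4,8].
The resulting 18×5 matrix has rank 4, and its Smith normal form has invariant factors (1,1,1,1).

Reading off H_k = ker ∂_k / im ∂_{k+1}:

  H_0: rank C_0 − rank ∂_1 = 11 − 9 = 2, and the invariant factors of ∂_1 are all 1, so H_0 = Z^2.
  H_1: rank ker ∂_1 − rank ∂_2 = (22 − 9) − 13 = 0, and the invariant factors of ∂_2 are all 1, so H_1 = 0.
  H_2: rank ker ∂_2 − rank ∂_3 = (18 − 13) − 4 = 1, and the invariant factors of ∂_3 are all 1, so H_2 = Z.
  H_3: rank ker ∂_3 − rank ∂_4 = (5 − 4) − 0 = 1, and there is no ∂_4, so H_3 = Z.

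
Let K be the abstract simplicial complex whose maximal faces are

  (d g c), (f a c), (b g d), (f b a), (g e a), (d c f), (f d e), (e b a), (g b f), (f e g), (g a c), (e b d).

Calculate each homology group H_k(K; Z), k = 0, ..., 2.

H_0 = Z,  H_1 = Z/2,  H_2 = 0.

We work with the vertex ordering a < b < c < d < e < f < g. The simplices of K, each written with vertices in increasing order, are:

  0-simplices (7): a, b, c, d, e, f, g
  1-simplices (18): ab, ac, ae, af, ag, bd, be, bf, bg, cd, cf, cg, de, df, dg, ef, eg, fg
  2-simplices (12): abe, abf, acf, acg, aeg, bde, bdg, bfg, cdf, cdg, def, efg

so the chain groups are C_0 ≅ Z^7, C_1 ≅ Z^18, C_2 ≅ Z^12.

∂_1: C_1 → C_0 sends each edge [p,q] (with p < q) to q − p. For instance
  ∂de = e − d.
The resulting 7×18 matrix has rank 6, and its Smith normal form has invariant factors (1,1,1,1,1,1).

∂_2: C_2 → C_1 sends each 2-simplex [p,q,r] to [q,r] − [p,r] + [p,q]. For instance
  ∂bde = de − be + bd,
  ∂bfg = fg − bg + bf.
The 18×12 boundary matrix has rank 12 and Smith normal form diag(1,1,1,1,1,1,1,1,1,1,1,2).

Now H_k = ker ∂_k / im ∂_{k+1}, so:

  H_0: rank C_0 − rank ∂_1 = 7 − 6 = 1, and the invariant factors of ∂_1 are all 1, so H_0 = Z.
  H_1: rank ker ∂_1 − rank ∂_2 = (18 − 6) − 12 = 0, and ∂_2 has invariant factor 2 > 1, so H_1 = Z/2.
  H_2: rank ker ∂_2 − rank ∂_3 = (12 − 12) − 0 = 0, and there is no ∂_3, so H_2 = 0.

(K is a triangulation of the real projective plane RP^2.)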